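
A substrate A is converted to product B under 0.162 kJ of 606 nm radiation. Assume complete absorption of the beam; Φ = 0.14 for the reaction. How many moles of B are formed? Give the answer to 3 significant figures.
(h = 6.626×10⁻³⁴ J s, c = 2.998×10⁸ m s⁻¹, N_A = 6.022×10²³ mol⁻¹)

1.15×10⁻⁴ mol

Photon energy at 606 nm: hc/λ = (6.626×10⁻³⁴)(2.998×10⁸)/(606×10⁻⁹) = 3.278×10⁻¹⁹ J.
Incident energy: 0.162 kJ = 162 J.
Photons incident: 162 / 3.278×10⁻¹⁹ = 4.942×10²⁰, i.e. 4.942×10²⁰/6.022×10²³ = 8.207×10⁻⁴ mol.
Product: Φ × n_abs = 0.14 × 8.207×10⁻⁴ = 1.149×10⁻⁴ mol.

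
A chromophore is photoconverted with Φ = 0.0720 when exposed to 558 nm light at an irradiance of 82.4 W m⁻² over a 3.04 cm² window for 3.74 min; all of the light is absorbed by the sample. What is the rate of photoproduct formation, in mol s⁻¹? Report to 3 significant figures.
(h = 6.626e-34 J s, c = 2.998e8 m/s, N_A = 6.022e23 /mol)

8.41e-9 mol s⁻¹

Photon energy at 558 nm: hc/λ = (6.626e-34)(2.998e8)/(558e-9) = 3.560e-19 J.
Energy delivered: (82.4 W m⁻²)(3.04e-4 m²)(224.4 s) = 5.621 J.
Photons incident: 5.621 / 3.560e-19 = 1.579e19, i.e. 1.579e19/6.022e23 = 2.622e-5 mol.
Product formed: 0.0720 × 2.622e-5 = 1.888e-6 mol.
Rate: 1.888e-6 / 224.4 s = 8.41e-9 mol s⁻¹.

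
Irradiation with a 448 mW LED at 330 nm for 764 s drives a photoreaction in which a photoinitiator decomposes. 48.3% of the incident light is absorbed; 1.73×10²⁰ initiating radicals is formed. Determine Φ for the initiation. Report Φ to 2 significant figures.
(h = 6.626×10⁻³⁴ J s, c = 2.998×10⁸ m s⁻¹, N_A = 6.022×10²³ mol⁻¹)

Φ = 0.63

Product: 1.73×10²⁰ / 6.022×10²³ = 2.873×10⁻⁴ mol.
Photon energy at 330 nm: hc/λ = (6.626×10⁻³⁴)(2.998×10⁸)/(330×10⁻⁹) = 6.020×10⁻¹⁹ J.
Energy delivered: (448 mW)(764 s) = 342.3 J.
Photons incident: 342.3 / 6.020×10⁻¹⁹ = 5.686×10²⁰, i.e. 5.686×10²⁰/6.022×10²³ = 9.442×10⁻⁴ mol.
Photons absorbed: 0.483 × 9.442×10⁻⁴ = 4.560×10⁻⁴ mol.
Φ = 2.873×10⁻⁴ mol / 4.560×10⁻⁴ mol photons = 0.63.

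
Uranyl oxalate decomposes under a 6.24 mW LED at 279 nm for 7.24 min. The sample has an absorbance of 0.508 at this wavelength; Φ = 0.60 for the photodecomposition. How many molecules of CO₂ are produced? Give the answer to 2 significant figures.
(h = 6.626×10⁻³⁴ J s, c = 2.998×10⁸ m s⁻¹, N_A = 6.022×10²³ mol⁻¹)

1.6×10¹⁸ molecules

Photon energy at 279 nm: hc/λ = (6.626×10⁻³⁴)(2.998×10⁸)/(279×10⁻⁹) = 7.120×10⁻¹⁹ J.
Energy delivered: (6.24 mW)(434.4 s) = 2.711 J.
Photons incident: 2.711 / 7.120×10⁻¹⁹ = 3.808×10¹⁸, i.e. 3.808×10¹⁸/6.022×10²³ = 6.323×10⁻⁶ mol.
Fraction absorbed: 1 − 10^(−0.508) = 0.6895.
Photons absorbed: 0.6895 × 6.323×10⁻⁶ = 4.360×10⁻⁶ mol.
Product: Φ × n_abs = 0.60 × 4.360×10⁻⁶ = 2.616×10⁻⁶ mol.
As a count: 2.616×10⁻⁶ × 6.022×10²³ = 1.6×10¹⁸.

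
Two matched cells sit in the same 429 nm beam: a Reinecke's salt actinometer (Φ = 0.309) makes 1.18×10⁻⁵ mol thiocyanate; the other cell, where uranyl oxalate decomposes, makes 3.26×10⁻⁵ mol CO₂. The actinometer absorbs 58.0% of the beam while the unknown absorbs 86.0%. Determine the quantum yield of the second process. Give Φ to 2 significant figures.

Photons absorbed by the actinometer: 1.18×10⁻⁵ / 0.309 = 3.819×10⁻⁵ mol.
Incident flux: 3.819×10⁻⁵ / 0.580 = 6.584×10⁻⁵ einstein.
Absorbed by unknown: 0.860 × 6.584×10⁻⁵ = 5.662×10⁻⁵ mol.
Φ(unknown) = 3.26×10⁻⁵ / 5.662×10⁻⁵ = 0.58.

Φ = 0.58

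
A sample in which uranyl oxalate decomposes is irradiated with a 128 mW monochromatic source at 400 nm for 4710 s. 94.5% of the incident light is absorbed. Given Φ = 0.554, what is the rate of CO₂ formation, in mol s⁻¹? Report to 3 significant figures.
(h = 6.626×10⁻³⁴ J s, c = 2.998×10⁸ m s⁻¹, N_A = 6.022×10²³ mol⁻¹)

2.24×10⁻⁷ mol s⁻¹

Photon energy at 400 nm: hc/λ = (6.626×10⁻³⁴)(2.998×10⁸)/(400×10⁻⁹) = 4.966×10⁻¹⁹ J.
Energy delivered: (128 mW)(4710 s) = 602.9 J.
Photons incident: 602.9 / 4.966×10⁻¹⁹ = 1.214×10²¹, i.e. 1.214×10²¹/6.022×10²³ = 0.002016 mol.
Photons absorbed: 0.945 × 0.002016 = 0.001905 mol.
Product formed: 0.554 × 0.001905 = 0.001055 mol.
Rate: 0.001055 / 4710 s = 2.24×10⁻⁷ mol s⁻¹.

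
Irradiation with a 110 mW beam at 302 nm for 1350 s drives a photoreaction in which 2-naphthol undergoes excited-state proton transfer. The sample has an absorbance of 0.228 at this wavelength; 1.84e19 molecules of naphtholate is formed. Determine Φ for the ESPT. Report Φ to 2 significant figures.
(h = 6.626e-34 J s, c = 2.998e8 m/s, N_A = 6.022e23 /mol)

Φ = 0.20

Product: 1.84e19 / 6.022e23 = 3.055e-5 mol.
Photon energy at 302 nm: hc/λ = (6.626e-34)(2.998e8)/(302e-9) = 6.578e-19 J.
Energy delivered: (110 mW)(1350 s) = 148.5 J.
Photons incident: 148.5 / 6.578e-19 = 2.258e20, i.e. 2.258e20/6.022e23 = 3.750e-4 mol.
Fraction absorbed: 1 − 10^(−0.228) = 0.4084.
Photons absorbed: 0.4084 × 3.750e-4 = 1.532e-4 mol.
Φ = 3.055e-5 mol / 1.532e-4 mol photons = 0.20.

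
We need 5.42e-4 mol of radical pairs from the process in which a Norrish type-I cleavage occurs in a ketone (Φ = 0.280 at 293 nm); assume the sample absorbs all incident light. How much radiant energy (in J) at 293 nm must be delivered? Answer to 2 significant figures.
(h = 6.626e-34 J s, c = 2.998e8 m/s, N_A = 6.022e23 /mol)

Photons that must be absorbed: 5.42e-4 / 0.280 = 0.001936 mol.
Photon energy: hc/λ = 6.780e-19 J; per mole, 4.083e5 J mol⁻¹.
Energy required: 0.001936 × 4.083e5 = 790 J.

790 J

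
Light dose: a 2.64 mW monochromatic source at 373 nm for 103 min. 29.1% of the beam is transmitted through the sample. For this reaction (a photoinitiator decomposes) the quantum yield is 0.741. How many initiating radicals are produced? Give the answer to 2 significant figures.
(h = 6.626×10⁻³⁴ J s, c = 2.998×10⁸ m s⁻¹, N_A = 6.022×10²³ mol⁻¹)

1.6×10¹⁹ initiating radicals

Photon energy at 373 nm: hc/λ = (6.626×10⁻³⁴)(2.998×10⁸)/(373×10⁻⁹) = 5.326×10⁻¹⁹ J.
Energy delivered: (2.64 mW)(6180 s) = 16.32 J.
Photons incident: 16.32 / 5.326×10⁻¹⁹ = 3.064×10¹⁹, i.e. 3.064×10¹⁹/6.022×10²³ = 5.088×10⁻⁵ mol.
Fraction absorbed: 1 − 29.1/100 = 0.7090.
Photons absorbed: 0.7090 × 5.088×10⁻⁵ = 3.607×10⁻⁵ mol.
Product: Φ × n_abs = 0.741 × 3.607×10⁻⁵ = 2.673×10⁻⁵ mol.
As a count: 2.673×10⁻⁵ × 6.022×10²³ = 1.6×10¹⁹.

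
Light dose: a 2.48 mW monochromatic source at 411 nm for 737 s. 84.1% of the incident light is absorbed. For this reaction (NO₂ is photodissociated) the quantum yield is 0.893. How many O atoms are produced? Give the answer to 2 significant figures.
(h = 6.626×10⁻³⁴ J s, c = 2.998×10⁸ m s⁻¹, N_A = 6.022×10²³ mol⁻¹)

2.8×10¹⁸ atoms

Photon energy at 411 nm: hc/λ = (6.626×10⁻³⁴)(2.998×10⁸)/(411×10⁻⁹) = 4.833×10⁻¹⁹ J.
Energy delivered: (2.48 mW)(737 s) = 1.828 J.
Photons incident: 1.828 / 4.833×10⁻¹⁹ = 3.782×10¹⁸, i.e. 3.782×10¹⁸/6.022×10²³ = 6.280×10⁻⁶ mol.
Photons absorbed: 0.841 × 6.280×10⁻⁶ = 5.281×10⁻⁶ mol.
Product: Φ × n_abs = 0.893 × 5.281×10⁻⁶ = 4.716×10⁻⁶ mol.
As a count: 4.716×10⁻⁶ × 6.022×10²³ = 2.8×10¹⁸.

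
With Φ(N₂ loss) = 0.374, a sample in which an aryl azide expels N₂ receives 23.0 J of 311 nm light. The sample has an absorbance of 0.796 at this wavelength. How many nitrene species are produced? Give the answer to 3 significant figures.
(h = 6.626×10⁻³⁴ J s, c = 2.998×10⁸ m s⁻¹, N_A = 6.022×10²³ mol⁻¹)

1.13×10¹⁹ species

Photon energy at 311 nm: hc/λ = (6.626×10⁻³⁴)(2.998×10⁸)/(311×10⁻⁹) = 6.387×10⁻¹⁹ J.
Photons incident: 23.0 / 6.387×10⁻¹⁹ = 3.601×10¹⁹, i.e. 3.601×10¹⁹/6.022×10²³ = 5.980×10⁻⁵ mol.
Fraction absorbed: 1 − 10^(−0.796) = 0.8400.
Photons absorbed: 0.8400 × 5.980×10⁻⁵ = 5.023×10⁻⁵ mol.
Product: Φ × n_abs = 0.374 × 5.023×10⁻⁵ = 1.879×10⁻⁵ mol.
As a count: 1.879×10⁻⁵ × 6.022×10²³ = 1.13×10¹⁹.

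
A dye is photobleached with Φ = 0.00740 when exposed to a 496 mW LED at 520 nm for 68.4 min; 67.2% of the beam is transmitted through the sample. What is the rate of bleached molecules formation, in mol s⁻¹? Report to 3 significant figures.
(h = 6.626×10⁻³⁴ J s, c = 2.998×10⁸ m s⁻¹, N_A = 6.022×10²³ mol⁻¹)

Photon energy at 520 nm: hc/λ = (6.626×10⁻³⁴)(2.998×10⁸)/(520×10⁻⁹) = 3.820×10⁻¹⁹ J.
Energy delivered: (496 mW)(4104 s) = 2036 J.
Photons incident: 2036 / 3.820×10⁻¹⁹ = 5.330×10²¹, i.e. 5.330×10²¹/6.022×10²³ = 0.008851 mol.
Fraction absorbed: 1 − 67.2/100 = 0.3280.
Photons absorbed: 0.3280 × 0.008851 = 0.002903 mol.
Product formed: 0.00740 × 0.002903 = 2.148×10⁻⁵ mol.
Rate: 2.148×10⁻⁵ / 4104 s = 5.23×10⁻⁹ mol s⁻¹.

5.23×10⁻⁹ mol s⁻¹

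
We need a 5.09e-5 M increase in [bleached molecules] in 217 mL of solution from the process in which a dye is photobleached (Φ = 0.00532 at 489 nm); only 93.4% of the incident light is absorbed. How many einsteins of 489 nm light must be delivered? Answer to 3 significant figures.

0.00222 einstein

Product: (5.09e-5 M)(0.217 L) = 1.105e-5 mol.
Photons that must be absorbed: 1.105e-5 / 0.00532 = 0.002077 mol.
Incident photons needed: 0.002077 / 0.934 = 0.002224 mol.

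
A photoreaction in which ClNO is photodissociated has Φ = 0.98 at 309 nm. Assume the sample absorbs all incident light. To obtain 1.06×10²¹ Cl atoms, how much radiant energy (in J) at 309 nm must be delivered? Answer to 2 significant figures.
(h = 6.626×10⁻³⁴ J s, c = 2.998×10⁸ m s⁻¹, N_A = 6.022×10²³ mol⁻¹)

700 J

Product: 1.06×10²¹ / 6.022×10²³ = 0.001760 mol.
Photons that must be absorbed: 0.001760 / 0.98 = 0.001796 mol.
Photon energy: hc/λ = 6.429×10⁻¹⁹ J; per mole, 3.872×10⁵ J mol⁻¹.
Energy required: 0.001796 × 3.872×10⁵ = 700 J.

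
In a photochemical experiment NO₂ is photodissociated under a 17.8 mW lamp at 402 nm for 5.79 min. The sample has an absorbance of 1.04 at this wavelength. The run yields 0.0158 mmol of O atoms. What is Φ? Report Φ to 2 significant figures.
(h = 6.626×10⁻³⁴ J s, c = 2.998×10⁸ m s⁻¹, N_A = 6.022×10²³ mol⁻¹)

Product: 0.0158 mmol = 1.58×10⁻⁵ mol.
Photon energy at 402 nm: hc/λ = (6.626×10⁻³⁴)(2.998×10⁸)/(402×10⁻⁹) = 4.941×10⁻¹⁹ J.
Energy delivered: (17.8 mW)(347.4 s) = 6.184 J.
Photons incident: 6.184 / 4.941×10⁻¹⁹ = 1.252×10¹⁹, i.e. 1.252×10¹⁹/6.022×10²³ = 2.079×10⁻⁵ mol.
Fraction absorbed: 1 − 10^(−1.04) = 0.9088.
Photons absorbed: 0.9088 × 2.079×10⁻⁵ = 1.889×10⁻⁵ mol.
Φ = 1.58×10⁻⁵ mol / 1.889×10⁻⁵ mol photons = 0.84.

Φ = 0.84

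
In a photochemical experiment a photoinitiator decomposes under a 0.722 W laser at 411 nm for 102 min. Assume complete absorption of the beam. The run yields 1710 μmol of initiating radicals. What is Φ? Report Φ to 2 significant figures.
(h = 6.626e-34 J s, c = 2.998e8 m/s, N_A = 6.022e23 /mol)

Product: 1710 μmol = 0.00171 mol.
Photon energy at 411 nm: hc/λ = (6.626e-34)(2.998e8)/(411e-9) = 4.833e-19 J.
Energy delivered: (0.722 W)(6120 s) = 4419 J.
Photons incident: 4419 / 4.833e-19 = 9.143e21, i.e. 9.143e21/6.022e23 = 0.01518 mol.
Φ = 0.00171 mol / 0.01518 mol photons = 0.11.

Φ = 0.11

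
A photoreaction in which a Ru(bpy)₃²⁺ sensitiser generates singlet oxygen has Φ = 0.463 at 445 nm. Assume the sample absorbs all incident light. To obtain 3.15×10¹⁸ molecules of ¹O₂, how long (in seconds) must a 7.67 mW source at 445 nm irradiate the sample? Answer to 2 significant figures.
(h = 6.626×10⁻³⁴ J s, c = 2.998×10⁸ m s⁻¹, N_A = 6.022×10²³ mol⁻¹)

Product: 3.15×10¹⁸ / 6.022×10²³ = 5.231×10⁻⁶ mol.
Photons that must be absorbed: 5.231×10⁻⁶ / 0.463 = 1.130×10⁻⁵ mol.
Photon energy: hc/λ = 4.464×10⁻¹⁹ J; per mole, 2.688×10⁵ J mol⁻¹.
Energy required: 1.130×10⁻⁵ × 2.688×10⁵ = 3.037 J.
Time: 3.037 J / 0.00767 W = 400 s.

t ≈ 400 s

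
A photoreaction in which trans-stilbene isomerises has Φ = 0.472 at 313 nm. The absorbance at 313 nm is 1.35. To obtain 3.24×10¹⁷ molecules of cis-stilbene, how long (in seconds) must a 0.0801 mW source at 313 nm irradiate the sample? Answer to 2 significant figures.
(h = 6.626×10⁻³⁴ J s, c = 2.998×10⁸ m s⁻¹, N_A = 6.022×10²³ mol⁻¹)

t ≈ 5700 s

Product: 3.24×10¹⁷ / 6.022×10²³ = 5.380×10⁻⁷ mol.
Photons that must be absorbed: 5.380×10⁻⁷ / 0.472 = 1.140×10⁻⁶ mol.
Fraction absorbed: 1 − 10^(−1.35) = 0.9553.
Incident photons needed: 1.140×10⁻⁶ / 0.9553 = 1.193×10⁻⁶ mol.
Photon energy: hc/λ = 6.347×10⁻¹⁹ J; per mole, 3.822×10⁵ J mol⁻¹.
Energy required: 1.193×10⁻⁶ × 3.822×10⁵ = 0.4560 J.
Time: 0.4560 J / 8.01e-05 W = 5700 s.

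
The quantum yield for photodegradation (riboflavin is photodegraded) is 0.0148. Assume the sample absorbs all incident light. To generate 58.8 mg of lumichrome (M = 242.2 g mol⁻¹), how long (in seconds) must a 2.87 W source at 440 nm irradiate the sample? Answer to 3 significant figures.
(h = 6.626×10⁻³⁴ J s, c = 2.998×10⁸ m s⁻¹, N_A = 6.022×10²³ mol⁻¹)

Product: 58.8 mg / 242.2 g mol⁻¹ = 2.428×10⁻⁴ mol.
Photons that must be absorbed: 2.428×10⁻⁴ / 0.0148 = 0.01641 mol.
Photon energy: hc/λ = 4.515×10⁻¹⁹ J; per mole, 2.719×10⁵ J mol⁻¹.
Energy required: 0.01641 × 2.719×10⁵ = 4462 J.
Time: 4462 J / 2.87 W = 1550 s.

t ≈ 1550 s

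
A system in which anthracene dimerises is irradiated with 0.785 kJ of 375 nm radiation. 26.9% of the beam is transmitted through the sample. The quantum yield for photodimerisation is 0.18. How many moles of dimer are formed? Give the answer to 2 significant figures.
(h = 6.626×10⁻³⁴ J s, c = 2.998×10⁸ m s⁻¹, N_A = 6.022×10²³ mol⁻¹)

Photon energy at 375 nm: hc/λ = (6.626×10⁻³⁴)(2.998×10⁸)/(375×10⁻⁹) = 5.297×10⁻¹⁹ J.
Incident energy: 0.785 kJ = 785 J.
Photons incident: 785 / 5.297×10⁻¹⁹ = 1.482×10²¹, i.e. 1.482×10²¹/6.022×10²³ = 0.002461 mol.
Fraction absorbed: 1 − 26.9/100 = 0.7310.
Photons absorbed: 0.7310 × 0.002461 = 0.001799 mol.
Product: Φ × n_abs = 0.18 × 0.001799 = 3.238×10⁻⁴ mol.

3.2×10⁻⁴ mol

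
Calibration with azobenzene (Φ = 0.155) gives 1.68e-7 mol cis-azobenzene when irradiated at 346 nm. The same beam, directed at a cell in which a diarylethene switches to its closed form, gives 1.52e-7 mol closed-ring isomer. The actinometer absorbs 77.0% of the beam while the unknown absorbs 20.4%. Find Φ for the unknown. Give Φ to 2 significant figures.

Photons absorbed by the actinometer: 1.68e-7 / 0.155 = 1.084e-6 mol.
Incident flux: 1.084e-6 / 0.770 = 1.408e-6 einstein.
Absorbed by unknown: 0.204 × 1.408e-6 = 2.872e-7 mol.
Φ(unknown) = 1.52e-7 / 2.872e-7 = 0.53.

Φ = 0.53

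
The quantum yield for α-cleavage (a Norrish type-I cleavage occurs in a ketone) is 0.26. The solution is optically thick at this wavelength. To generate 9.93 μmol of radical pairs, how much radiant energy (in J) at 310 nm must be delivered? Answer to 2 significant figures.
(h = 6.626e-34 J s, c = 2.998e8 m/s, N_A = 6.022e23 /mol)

Product: 9.93 μmol = 9.93e-6 mol.
Photons that must be absorbed: 9.93e-6 / 0.26 = 3.819e-5 mol.
Photon energy: hc/λ = 6.408e-19 J; per mole, 3.859e5 J mol⁻¹.
Energy required: 3.819e-5 × 3.859e5 = 15 J.

15 J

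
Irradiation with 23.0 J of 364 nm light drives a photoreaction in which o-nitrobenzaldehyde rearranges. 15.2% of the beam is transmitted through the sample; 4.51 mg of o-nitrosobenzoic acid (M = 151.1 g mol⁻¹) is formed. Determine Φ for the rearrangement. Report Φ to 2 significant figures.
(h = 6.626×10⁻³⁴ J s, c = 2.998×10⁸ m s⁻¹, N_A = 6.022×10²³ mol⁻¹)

Φ = 0.50

Product: 4.51 mg / 151.1 g mol⁻¹ = 2.985×10⁻⁵ mol.
Photon energy at 364 nm: hc/λ = (6.626×10⁻³⁴)(2.998×10⁸)/(364×10⁻⁹) = 5.457×10⁻¹⁹ J.
Photons incident: 23.0 / 5.457×10⁻¹⁹ = 4.215×10¹⁹, i.e. 4.215×10¹⁹/6.022×10²³ = 6.999×10⁻⁵ mol.
Fraction absorbed: 1 − 15.2/100 = 0.8480.
Photons absorbed: 0.8480 × 6.999×10⁻⁵ = 5.935×10⁻⁵ mol.
Φ = 2.985×10⁻⁵ mol / 5.935×10⁻⁵ mol photons = 0.50.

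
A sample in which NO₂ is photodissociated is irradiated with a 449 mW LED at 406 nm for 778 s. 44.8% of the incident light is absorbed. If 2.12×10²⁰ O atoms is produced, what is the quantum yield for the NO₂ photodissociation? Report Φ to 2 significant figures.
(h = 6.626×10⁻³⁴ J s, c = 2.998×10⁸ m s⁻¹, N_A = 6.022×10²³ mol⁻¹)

Φ = 0.66

Product: 2.12×10²⁰ / 6.022×10²³ = 3.520×10⁻⁴ mol.
Photon energy at 406 nm: hc/λ = (6.626×10⁻³⁴)(2.998×10⁸)/(406×10⁻⁹) = 4.893×10⁻¹⁹ J.
Energy delivered: (449 mW)(778 s) = 349.3 J.
Photons incident: 349.3 / 4.893×10⁻¹⁹ = 7.139×10²⁰, i.e. 7.139×10²⁰/6.022×10²³ = 0.001185 mol.
Photons absorbed: 0.448 × 0.001185 = 5.309×10⁻⁴ mol.
Φ = 3.520×10⁻⁴ mol / 5.309×10⁻⁴ mol photons = 0.66.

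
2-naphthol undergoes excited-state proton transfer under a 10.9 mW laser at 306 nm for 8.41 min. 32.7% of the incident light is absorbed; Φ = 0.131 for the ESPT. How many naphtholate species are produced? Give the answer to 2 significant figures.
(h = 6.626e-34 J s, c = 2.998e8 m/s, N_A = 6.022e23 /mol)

3.6e17 species

Photon energy at 306 nm: hc/λ = (6.626e-34)(2.998e8)/(306e-9) = 6.492e-19 J.
Energy delivered: (10.9 mW)(504.6 s) = 5.500 J.
Photons incident: 5.500 / 6.492e-19 = 8.472e18, i.e. 8.472e18/6.022e23 = 1.407e-5 mol.
Photons absorbed: 0.327 × 1.407e-5 = 4.601e-6 mol.
Product: Φ × n_abs = 0.131 × 4.601e-6 = 6.027e-7 mol.
As a count: 6.027e-7 × 6.022e23 = 3.6e17.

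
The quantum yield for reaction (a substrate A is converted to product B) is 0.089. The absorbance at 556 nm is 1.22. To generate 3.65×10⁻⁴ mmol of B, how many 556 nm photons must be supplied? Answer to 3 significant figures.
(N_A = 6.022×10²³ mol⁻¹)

2.63×10¹⁸ photons

Product: 3.65×10⁻⁴ mmol = 3.65×10⁻⁷ mol.
Photons that must be absorbed: 3.65×10⁻⁷ / 0.089 = 4.101×10⁻⁶ mol.
Fraction absorbed: 1 − 10^(−1.22) = 0.9397.
Incident photons needed: 4.101×10⁻⁶ / 0.9397 = 4.364×10⁻⁶ mol.
Photon count: 4.364×10⁻⁶ × 6.022×10²³ = 2.63×10¹⁸.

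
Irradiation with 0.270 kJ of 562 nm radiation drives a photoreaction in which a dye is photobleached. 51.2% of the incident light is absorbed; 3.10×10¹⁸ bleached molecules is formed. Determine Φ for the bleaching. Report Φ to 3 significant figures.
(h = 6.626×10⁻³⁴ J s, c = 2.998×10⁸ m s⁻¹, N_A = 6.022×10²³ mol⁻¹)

Product: 3.10×10¹⁸ / 6.022×10²³ = 5.148×10⁻⁶ mol.
Photon energy at 562 nm: hc/λ = (6.626×10⁻³⁴)(2.998×10⁸)/(562×10⁻⁹) = 3.535×10⁻¹⁹ J.
Incident energy: 0.270 kJ = 270 J.
Photons incident: 270 / 3.535×10⁻¹⁹ = 7.638×10²⁰, i.e. 7.638×10²⁰/6.022×10²³ = 0.001268 mol.
Photons absorbed: 0.512 × 0.001268 = 6.492×10⁻⁴ mol.
Φ = 5.148×10⁻⁶ mol / 6.492×10⁻⁴ mol photons = 0.00793.

Φ = 0.00793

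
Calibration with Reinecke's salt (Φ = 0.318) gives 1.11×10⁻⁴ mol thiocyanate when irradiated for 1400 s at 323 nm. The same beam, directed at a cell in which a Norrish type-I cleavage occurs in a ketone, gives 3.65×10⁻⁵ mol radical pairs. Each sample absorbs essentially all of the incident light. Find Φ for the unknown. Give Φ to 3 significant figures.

Φ = 0.105

Photons absorbed by the actinometer: 1.11×10⁻⁴ / 0.318 = 3.491×10⁻⁴ mol.
Φ(unknown) = 3.65×10⁻⁵ / 3.491×10⁻⁴ = 0.105.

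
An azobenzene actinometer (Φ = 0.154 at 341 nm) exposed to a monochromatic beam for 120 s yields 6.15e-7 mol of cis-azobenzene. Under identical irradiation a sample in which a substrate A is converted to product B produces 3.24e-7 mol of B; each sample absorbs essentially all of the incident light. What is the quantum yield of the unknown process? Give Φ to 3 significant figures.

Photons absorbed by the actinometer: 6.15e-7 / 0.154 = 3.994e-6 mol.
Φ(unknown) = 3.24e-7 / 3.994e-6 = 0.0811.

Φ = 0.0811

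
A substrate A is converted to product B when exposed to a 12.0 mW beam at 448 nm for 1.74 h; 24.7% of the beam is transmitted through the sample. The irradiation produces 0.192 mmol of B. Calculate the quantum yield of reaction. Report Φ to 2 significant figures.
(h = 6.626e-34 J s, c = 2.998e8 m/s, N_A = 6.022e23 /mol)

Φ = 0.91

Product: 0.192 mmol = 1.92e-4 mol.
Photon energy at 448 nm: hc/λ = (6.626e-34)(2.998e8)/(448e-9) = 4.434e-19 J.
Energy delivered: (12.0 mW)(6264 s) = 75.17 J.
Photons incident: 75.17 / 4.434e-19 = 1.695e20, i.e. 1.695e20/6.022e23 = 2.815e-4 mol.
Fraction absorbed: 1 − 24.7/100 = 0.7530.
Photons absorbed: 0.7530 × 2.815e-4 = 2.120e-4 mol.
Φ = 1.92e-4 mol / 2.120e-4 mol photons = 0.91.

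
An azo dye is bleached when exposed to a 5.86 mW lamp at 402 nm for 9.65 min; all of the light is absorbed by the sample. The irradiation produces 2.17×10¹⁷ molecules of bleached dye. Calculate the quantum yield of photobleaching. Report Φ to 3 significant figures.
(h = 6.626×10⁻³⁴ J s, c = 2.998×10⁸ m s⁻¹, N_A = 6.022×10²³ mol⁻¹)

Φ = 0.0316

Product: 2.17×10¹⁷ / 6.022×10²³ = 3.603×10⁻⁷ mol.
Photon energy at 402 nm: hc/λ = (6.626×10⁻³⁴)(2.998×10⁸)/(402×10⁻⁹) = 4.941×10⁻¹⁹ J.
Energy delivered: (5.86 mW)(579 s) = 3.393 J.
Photons incident: 3.393 / 4.941×10⁻¹⁹ = 6.867×10¹⁸, i.e. 6.867×10¹⁸/6.022×10²³ = 1.140×10⁻⁵ mol.
Φ = 3.603×10⁻⁷ mol / 1.140×10⁻⁵ mol photons = 0.0316.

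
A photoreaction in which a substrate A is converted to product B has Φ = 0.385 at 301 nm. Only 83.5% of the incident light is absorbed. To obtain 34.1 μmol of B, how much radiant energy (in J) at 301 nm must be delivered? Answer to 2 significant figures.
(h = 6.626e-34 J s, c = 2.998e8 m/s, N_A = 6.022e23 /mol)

Product: 34.1 μmol = 3.41e-5 mol.
Photons that must be absorbed: 3.41e-5 / 0.385 = 8.857e-5 mol.
Incident photons needed: 8.857e-5 / 0.835 = 1.061e-4 mol.
Photon energy: hc/λ = 6.600e-19 J; per mole, 3.975e5 J mol⁻¹.
Energy required: 1.061e-4 × 3.975e5 = 42 J.

42 J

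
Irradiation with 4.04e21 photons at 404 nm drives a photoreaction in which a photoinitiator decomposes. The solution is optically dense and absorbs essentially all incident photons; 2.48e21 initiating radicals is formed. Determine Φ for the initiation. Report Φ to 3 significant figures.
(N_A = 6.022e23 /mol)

Product: 2.48e21 / 6.022e23 = 0.004118 mol.
Moles of photons: 4.04e21 / 6.022e23 = 0.006709 mol.
Φ = 0.004118 mol / 0.006709 mol photons = 0.614.

Φ = 0.614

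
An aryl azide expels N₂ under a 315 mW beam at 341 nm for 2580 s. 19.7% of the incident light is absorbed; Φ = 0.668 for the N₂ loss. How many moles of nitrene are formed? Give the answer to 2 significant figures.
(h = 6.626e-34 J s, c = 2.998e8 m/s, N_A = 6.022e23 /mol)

Photon energy at 341 nm: hc/λ = (6.626e-34)(2.998e8)/(341e-9) = 5.825e-19 J.
Energy delivered: (315 mW)(2580 s) = 812.7 J.
Photons incident: 812.7 / 5.825e-19 = 1.395e21, i.e. 1.395e21/6.022e23 = 0.002317 mol.
Photons absorbed: 0.197 × 0.002317 = 4.564e-4 mol.
Product: Φ × n_abs = 0.668 × 4.564e-4 = 3.049e-4 mol.

3.0e-4 mol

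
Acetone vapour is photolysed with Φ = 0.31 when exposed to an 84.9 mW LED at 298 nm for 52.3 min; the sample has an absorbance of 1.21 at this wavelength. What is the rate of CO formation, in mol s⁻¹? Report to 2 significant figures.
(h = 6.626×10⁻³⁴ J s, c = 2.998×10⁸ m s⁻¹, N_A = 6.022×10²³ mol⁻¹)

6.2×10⁻⁸ mol s⁻¹

Photon energy at 298 nm: hc/λ = (6.626×10⁻³⁴)(2.998×10⁸)/(298×10⁻⁹) = 6.666×10⁻¹⁹ J.
Energy delivered: (84.9 mW)(3138 s) = 266.4 J.
Photons incident: 266.4 / 6.666×10⁻¹⁹ = 3.996×10²⁰, i.e. 3.996×10²⁰/6.022×10²³ = 6.636×10⁻⁴ mol.
Fraction absorbed: 1 − 10^(−1.21) = 0.9383.
Photons absorbed: 0.9383 × 6.636×10⁻⁴ = 6.227×10⁻⁴ mol.
Product formed: 0.31 × 6.227×10⁻⁴ = 1.930×10⁻⁴ mol.
Rate: 1.930×10⁻⁴ / 3138 s = 6.2×10⁻⁸ mol s⁻¹.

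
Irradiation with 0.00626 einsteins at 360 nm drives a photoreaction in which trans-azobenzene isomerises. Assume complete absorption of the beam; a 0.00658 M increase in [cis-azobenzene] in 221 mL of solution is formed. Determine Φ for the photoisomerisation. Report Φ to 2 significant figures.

Product: (0.00658 M)(0.221 L) = 0.001454 mol.
Φ = 0.001454 mol / 0.00626 mol photons = 0.23.

Φ = 0.23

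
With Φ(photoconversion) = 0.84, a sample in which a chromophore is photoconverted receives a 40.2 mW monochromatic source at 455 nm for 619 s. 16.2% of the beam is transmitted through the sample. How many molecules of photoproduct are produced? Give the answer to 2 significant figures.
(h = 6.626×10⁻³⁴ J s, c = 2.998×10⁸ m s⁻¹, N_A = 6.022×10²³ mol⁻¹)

Photon energy at 455 nm: hc/λ = (6.626×10⁻³⁴)(2.998×10⁸)/(455×10⁻⁹) = 4.366×10⁻¹⁹ J.
Energy delivered: (40.2 mW)(619 s) = 24.88 J.
Photons incident: 24.88 / 4.366×10⁻¹⁹ = 5.699×10¹⁹, i.e. 5.699×10¹⁹/6.022×10²³ = 9.464×10⁻⁵ mol.
Fraction absorbed: 1 − 16.2/100 = 0.8380.
Photons absorbed: 0.8380 × 9.464×10⁻⁵ = 7.931×10⁻⁵ mol.
Product: Φ × n_abs = 0.84 × 7.931×10⁻⁵ = 6.662×10⁻⁵ mol.
As a count: 6.662×10⁻⁵ × 6.022×10²³ = 4.0×10¹⁹.

4.0×10¹⁹ molecules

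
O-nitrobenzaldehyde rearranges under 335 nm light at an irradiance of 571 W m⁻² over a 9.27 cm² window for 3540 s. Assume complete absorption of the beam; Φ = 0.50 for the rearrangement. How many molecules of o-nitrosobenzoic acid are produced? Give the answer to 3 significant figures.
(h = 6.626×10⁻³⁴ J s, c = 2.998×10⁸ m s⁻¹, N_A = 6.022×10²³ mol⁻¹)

Photon energy at 335 nm: hc/λ = (6.626×10⁻³⁴)(2.998×10⁸)/(335×10⁻⁹) = 5.930×10⁻¹⁹ J.
Energy delivered: (571 W m⁻²)(9.27×10⁻⁴ m²)(3540 s) = 1874 J.
Photons incident: 1874 / 5.930×10⁻¹⁹ = 3.160×10²¹, i.e. 3.160×10²¹/6.022×10²³ = 0.005247 mol.
Product: Φ × n_abs = 0.50 × 0.005247 = 0.002624 mol.
As a count: 0.002624 × 6.022×10²³ = 1.58×10²¹.

1.58×10²¹ molecules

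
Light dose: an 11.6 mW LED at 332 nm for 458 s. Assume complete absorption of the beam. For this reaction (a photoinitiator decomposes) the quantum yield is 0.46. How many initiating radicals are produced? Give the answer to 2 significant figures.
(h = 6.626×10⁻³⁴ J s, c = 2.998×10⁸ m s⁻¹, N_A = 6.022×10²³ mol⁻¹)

4.1×10¹⁸ initiating radicals

Photon energy at 332 nm: hc/λ = (6.626×10⁻³⁴)(2.998×10⁸)/(332×10⁻⁹) = 5.983×10⁻¹⁹ J.
Energy delivered: (11.6 mW)(458 s) = 5.313 J.
Photons incident: 5.313 / 5.983×10⁻¹⁹ = 8.880×10¹⁸, i.e. 8.880×10¹⁸/6.022×10²³ = 1.475×10⁻⁵ mol.
Product: Φ × n_abs = 0.46 × 1.475×10⁻⁵ = 6.785×10⁻⁶ mol.
As a count: 6.785×10⁻⁶ × 6.022×10²³ = 4.1×10¹⁸.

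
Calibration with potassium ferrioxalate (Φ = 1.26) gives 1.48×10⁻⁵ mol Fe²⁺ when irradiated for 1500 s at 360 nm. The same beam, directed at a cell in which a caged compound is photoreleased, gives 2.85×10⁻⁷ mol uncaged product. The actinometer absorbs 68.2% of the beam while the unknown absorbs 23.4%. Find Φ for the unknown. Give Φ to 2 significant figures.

Φ = 0.071

Photons absorbed by the actinometer: 1.48×10⁻⁵ / 1.26 = 1.175×10⁻⁵ mol.
Incident flux: 1.175×10⁻⁵ / 0.682 = 1.723×10⁻⁵ einstein.
Absorbed by unknown: 0.234 × 1.723×10⁻⁵ = 4.032×10⁻⁶ mol.
Φ(unknown) = 2.85×10⁻⁷ / 4.032×10⁻⁶ = 0.071.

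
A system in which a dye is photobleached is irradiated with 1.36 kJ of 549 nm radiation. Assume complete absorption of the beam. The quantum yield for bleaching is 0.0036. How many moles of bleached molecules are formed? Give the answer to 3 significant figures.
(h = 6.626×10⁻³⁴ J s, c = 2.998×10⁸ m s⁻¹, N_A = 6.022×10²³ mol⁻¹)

2.25×10⁻⁵ mol

Photon energy at 549 nm: hc/λ = (6.626×10⁻³⁴)(2.998×10⁸)/(549×10⁻⁹) = 3.618×10⁻¹⁹ J.
Incident energy: 1.36 kJ = 1360 J.
Photons incident: 1360 / 3.618×10⁻¹⁹ = 3.759×10²¹, i.e. 3.759×10²¹/6.022×10²³ = 0.006242 mol.
Product: Φ × n_abs = 0.0036 × 0.006242 = 2.247×10⁻⁵ mol.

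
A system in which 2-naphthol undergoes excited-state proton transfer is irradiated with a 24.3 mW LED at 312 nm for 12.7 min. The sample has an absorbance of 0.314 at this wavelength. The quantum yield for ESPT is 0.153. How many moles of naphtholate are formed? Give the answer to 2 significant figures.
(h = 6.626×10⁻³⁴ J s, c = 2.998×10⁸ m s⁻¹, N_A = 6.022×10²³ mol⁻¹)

3.8×10⁻⁶ mol

Photon energy at 312 nm: hc/λ = (6.626×10⁻³⁴)(2.998×10⁸)/(312×10⁻⁹) = 6.367×10⁻¹⁹ J.
Energy delivered: (24.3 mW)(762 s) = 18.52 J.
Photons incident: 18.52 / 6.367×10⁻¹⁹ = 2.909×10¹⁹, i.e. 2.909×10¹⁹/6.022×10²³ = 4.831×10⁻⁵ mol.
Fraction absorbed: 1 − 10^(−0.314) = 0.5147.
Photons absorbed: 0.5147 × 4.831×10⁻⁵ = 2.487×10⁻⁵ mol.
Product: Φ × n_abs = 0.153 × 2.487×10⁻⁵ = 3.805×10⁻⁶ mol.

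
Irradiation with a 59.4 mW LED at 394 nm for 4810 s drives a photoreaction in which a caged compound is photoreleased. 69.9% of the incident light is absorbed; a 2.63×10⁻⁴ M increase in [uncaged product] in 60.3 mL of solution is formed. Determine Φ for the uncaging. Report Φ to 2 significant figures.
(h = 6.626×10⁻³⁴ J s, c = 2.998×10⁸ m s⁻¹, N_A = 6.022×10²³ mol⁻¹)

Φ = 0.024

Product: (2.63×10⁻⁴ M)(0.0603 L) = 1.586×10⁻⁵ mol.
Photon energy at 394 nm: hc/λ = (6.626×10⁻³⁴)(2.998×10⁸)/(394×10⁻⁹) = 5.042×10⁻¹⁹ J.
Energy delivered: (59.4 mW)(4810 s) = 285.7 J.
Photons incident: 285.7 / 5.042×10⁻¹⁹ = 5.666×10²⁰, i.e. 5.666×10²⁰/6.022×10²³ = 9.409×10⁻⁴ mol.
Photons absorbed: 0.699 × 9.409×10⁻⁴ = 6.577×10⁻⁴ mol.
Φ = 1.586×10⁻⁵ mol / 6.577×10⁻⁴ mol photons = 0.024.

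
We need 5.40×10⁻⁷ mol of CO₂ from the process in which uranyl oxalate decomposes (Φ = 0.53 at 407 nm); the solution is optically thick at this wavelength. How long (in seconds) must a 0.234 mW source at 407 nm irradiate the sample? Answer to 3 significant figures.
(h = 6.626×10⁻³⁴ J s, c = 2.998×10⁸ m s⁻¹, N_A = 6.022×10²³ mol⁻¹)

t ≈ 1280 s

Photons that must be absorbed: 5.40×10⁻⁷ / 0.53 = 1.019×10⁻⁶ mol.
Photon energy: hc/λ = 4.881×10⁻¹⁹ J; per mole, 2.939×10⁵ J mol⁻¹.
Energy required: 1.019×10⁻⁶ × 2.939×10⁵ = 0.2995 J.
Time: 0.2995 J / 0.000234 W = 1280 s.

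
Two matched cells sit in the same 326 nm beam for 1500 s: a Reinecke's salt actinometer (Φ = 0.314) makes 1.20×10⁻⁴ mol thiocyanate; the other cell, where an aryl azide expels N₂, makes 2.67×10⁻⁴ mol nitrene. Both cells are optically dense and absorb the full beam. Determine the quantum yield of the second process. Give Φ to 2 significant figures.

Φ = 0.70

Photons absorbed by the actinometer: 1.20×10⁻⁴ / 0.314 = 3.822×10⁻⁴ mol.
Φ(unknown) = 2.67×10⁻⁴ / 3.822×10⁻⁴ = 0.70.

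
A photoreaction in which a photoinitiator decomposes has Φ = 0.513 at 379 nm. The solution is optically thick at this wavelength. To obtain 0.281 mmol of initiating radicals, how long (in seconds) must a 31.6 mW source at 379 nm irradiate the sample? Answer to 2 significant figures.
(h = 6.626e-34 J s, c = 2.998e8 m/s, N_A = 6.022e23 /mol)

t ≈ 5500 s

Product: 0.281 mmol = 2.81e-4 mol.
Photons that must be absorbed: 2.81e-4 / 0.513 = 5.478e-4 mol.
Photon energy: hc/λ = 5.241e-19 J; per mole, 3.156e5 J mol⁻¹.
Energy required: 5.478e-4 × 3.156e5 = 172.9 J.
Time: 172.9 J / 0.0316 W = 5500 s.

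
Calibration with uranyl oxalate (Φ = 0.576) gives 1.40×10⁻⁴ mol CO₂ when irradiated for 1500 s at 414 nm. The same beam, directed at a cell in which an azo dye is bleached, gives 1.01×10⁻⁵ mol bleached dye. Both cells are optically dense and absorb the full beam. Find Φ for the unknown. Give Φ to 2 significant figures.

Photons absorbed by the actinometer: 1.40×10⁻⁴ / 0.576 = 2.431×10⁻⁴ mol.
Φ(unknown) = 1.01×10⁻⁵ / 2.431×10⁻⁴ = 0.042.

Φ = 0.042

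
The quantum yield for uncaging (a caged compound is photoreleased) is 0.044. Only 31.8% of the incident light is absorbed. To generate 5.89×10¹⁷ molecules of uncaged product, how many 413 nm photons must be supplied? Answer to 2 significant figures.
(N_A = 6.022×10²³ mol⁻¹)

4.2×10¹⁹ photons

Product: 5.89×10¹⁷ / 6.022×10²³ = 9.781×10⁻⁷ mol.
Photons that must be absorbed: 9.781×10⁻⁷ / 0.044 = 2.223×10⁻⁵ mol.
Incident photons needed: 2.223×10⁻⁵ / 0.318 = 6.991×10⁻⁵ mol.
Photon count: 6.991×10⁻⁵ × 6.022×10²³ = 4.2×10¹⁹.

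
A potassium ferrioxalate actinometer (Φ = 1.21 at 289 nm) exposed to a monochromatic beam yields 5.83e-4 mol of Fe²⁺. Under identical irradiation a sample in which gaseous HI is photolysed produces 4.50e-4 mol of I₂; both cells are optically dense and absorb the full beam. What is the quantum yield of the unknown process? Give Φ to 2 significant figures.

Photons absorbed by the actinometer: 5.83e-4 / 1.21 = 4.818e-4 mol.
Φ(unknown) = 4.50e-4 / 4.818e-4 = 0.93.

Φ = 0.93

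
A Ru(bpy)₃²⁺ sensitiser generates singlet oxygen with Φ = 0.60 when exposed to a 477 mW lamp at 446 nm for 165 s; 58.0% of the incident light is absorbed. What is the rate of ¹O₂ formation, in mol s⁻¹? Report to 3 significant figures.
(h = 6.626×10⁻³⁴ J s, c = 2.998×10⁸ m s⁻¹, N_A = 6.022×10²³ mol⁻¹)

Photon energy at 446 nm: hc/λ = (6.626×10⁻³⁴)(2.998×10⁸)/(446×10⁻⁹) = 4.454×10⁻¹⁹ J.
Energy delivered: (477 mW)(165 s) = 78.71 J.
Photons incident: 78.71 / 4.454×10⁻¹⁹ = 1.767×10²⁰, i.e. 1.767×10²⁰/6.022×10²³ = 2.934×10⁻⁴ mol.
Photons absorbed: 0.580 × 2.934×10⁻⁴ = 1.702×10⁻⁴ mol.
Product formed: 0.60 × 1.702×10⁻⁴ = 1.021×10⁻⁴ mol.
Rate: 1.021×10⁻⁴ / 165 s = 6.19×10⁻⁷ mol s⁻¹.

6.19×10⁻⁷ mol s⁻¹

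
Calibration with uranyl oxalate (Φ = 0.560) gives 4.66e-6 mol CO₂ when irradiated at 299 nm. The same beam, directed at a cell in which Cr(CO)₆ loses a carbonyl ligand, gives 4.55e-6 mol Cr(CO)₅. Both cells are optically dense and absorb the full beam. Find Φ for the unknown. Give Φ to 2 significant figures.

Φ = 0.55

Photons absorbed by the actinometer: 4.66e-6 / 0.560 = 8.321e-6 mol.
Φ(unknown) = 4.55e-6 / 8.321e-6 = 0.55.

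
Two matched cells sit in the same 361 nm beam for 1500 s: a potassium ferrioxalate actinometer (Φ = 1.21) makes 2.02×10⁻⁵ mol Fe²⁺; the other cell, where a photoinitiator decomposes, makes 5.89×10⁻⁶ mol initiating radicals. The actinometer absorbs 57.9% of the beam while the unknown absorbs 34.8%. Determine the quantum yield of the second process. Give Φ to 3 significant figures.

Φ = 0.587

Photons absorbed by the actinometer: 2.02×10⁻⁵ / 1.21 = 1.669×10⁻⁵ mol.
Incident flux: 1.669×10⁻⁵ / 0.579 = 2.883×10⁻⁵ einstein.
Absorbed by unknown: 0.348 × 2.883×10⁻⁵ = 1.003×10⁻⁵ mol.
Φ(unknown) = 5.89×10⁻⁶ / 1.003×10⁻⁵ = 0.587.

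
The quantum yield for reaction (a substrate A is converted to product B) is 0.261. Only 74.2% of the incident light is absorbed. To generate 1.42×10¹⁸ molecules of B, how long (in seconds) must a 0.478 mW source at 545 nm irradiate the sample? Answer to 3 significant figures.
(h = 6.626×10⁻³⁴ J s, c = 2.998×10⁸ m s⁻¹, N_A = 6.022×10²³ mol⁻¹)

Product: 1.42×10¹⁸ / 6.022×10²³ = 2.358×10⁻⁶ mol.
Photons that must be absorbed: 2.358×10⁻⁶ / 0.261 = 9.034×10⁻⁶ mol.
Incident photons needed: 9.034×10⁻⁶ / 0.742 = 1.218×10⁻⁵ mol.
Photon energy: hc/λ = 3.645×10⁻¹⁹ J; per mole, 2.195×10⁵ J mol⁻¹.
Energy required: 1.218×10⁻⁵ × 2.195×10⁵ = 2.674 J.
Time: 2.674 J / 0.000478 W = 5590 s.

t ≈ 5590 s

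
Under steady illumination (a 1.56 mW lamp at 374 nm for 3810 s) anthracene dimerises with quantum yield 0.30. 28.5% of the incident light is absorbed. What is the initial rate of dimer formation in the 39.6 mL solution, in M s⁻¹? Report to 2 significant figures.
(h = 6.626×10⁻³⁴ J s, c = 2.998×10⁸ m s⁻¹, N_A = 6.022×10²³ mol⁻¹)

Photon energy at 374 nm: hc/λ = (6.626×10⁻³⁴)(2.998×10⁸)/(374×10⁻⁹) = 5.311×10⁻¹⁹ J.
Energy delivered: (1.56 mW)(3810 s) = 5.944 J.
Photons incident: 5.944 / 5.311×10⁻¹⁹ = 1.119×10¹⁹, i.e. 1.119×10¹⁹/6.022×10²³ = 1.858×10⁻⁵ mol.
Photons absorbed: 0.285 × 1.858×10⁻⁵ = 5.295×10⁻⁶ mol.
Product formed: 0.30 × 5.295×10⁻⁶ = 1.589×10⁻⁶ mol.
Rate: 1.589×10⁻⁶ mol / (3810 s × 0.0396 L) = 1.1×10⁻⁸ M s⁻¹.

1.1×10⁻⁸ M s⁻¹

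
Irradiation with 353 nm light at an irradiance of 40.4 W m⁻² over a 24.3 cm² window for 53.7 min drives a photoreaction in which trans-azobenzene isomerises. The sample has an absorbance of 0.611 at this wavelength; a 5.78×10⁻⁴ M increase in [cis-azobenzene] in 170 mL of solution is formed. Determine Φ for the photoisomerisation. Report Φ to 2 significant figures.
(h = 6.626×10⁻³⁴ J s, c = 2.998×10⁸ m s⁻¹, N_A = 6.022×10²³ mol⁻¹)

Φ = 0.14

Product: (5.78×10⁻⁴ M)(0.17 L) = 9.826×10⁻⁵ mol.
Photon energy at 353 nm: hc/λ = (6.626×10⁻³⁴)(2.998×10⁸)/(353×10⁻⁹) = 5.627×10⁻¹⁹ J.
Energy delivered: (40.4 W m⁻²)(24.3×10⁻⁴ m²)(3222 s) = 316.3 J.
Photons incident: 316.3 / 5.627×10⁻¹⁹ = 5.621×10²⁰, i.e. 5.621×10²⁰/6.022×10²³ = 9.334×10⁻⁴ mol.
Fraction absorbed: 1 − 10^(−0.611) = 0.7551.
Photons absorbed: 0.7551 × 9.334×10⁻⁴ = 7.048×10⁻⁴ mol.
Φ = 9.826×10⁻⁵ mol / 7.048×10⁻⁴ mol photons = 0.14.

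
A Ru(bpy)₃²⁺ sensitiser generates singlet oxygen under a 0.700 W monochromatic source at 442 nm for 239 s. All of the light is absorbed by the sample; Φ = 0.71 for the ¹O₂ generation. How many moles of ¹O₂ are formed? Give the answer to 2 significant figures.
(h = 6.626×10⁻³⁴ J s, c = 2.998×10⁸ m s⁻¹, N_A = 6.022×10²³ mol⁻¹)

Photon energy at 442 nm: hc/λ = (6.626×10⁻³⁴)(2.998×10⁸)/(442×10⁻⁹) = 4.494×10⁻¹⁹ J.
Energy delivered: (0.700 W)(239 s) = 167.3 J.
Photons incident: 167.3 / 4.494×10⁻¹⁹ = 3.723×10²⁰, i.e. 3.723×10²⁰/6.022×10²³ = 6.182×10⁻⁴ mol.
Product: Φ × n_abs = 0.71 × 6.182×10⁻⁴ = 4.389×10⁻⁴ mol.

4.4×10⁻⁴ mol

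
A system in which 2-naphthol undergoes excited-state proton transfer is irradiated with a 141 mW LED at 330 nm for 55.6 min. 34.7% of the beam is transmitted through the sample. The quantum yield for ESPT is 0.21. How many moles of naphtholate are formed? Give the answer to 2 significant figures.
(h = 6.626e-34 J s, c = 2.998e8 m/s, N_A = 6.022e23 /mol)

Photon energy at 330 nm: hc/λ = (6.626e-34)(2.998e8)/(330e-9) = 6.020e-19 J.
Energy delivered: (141 mW)(3336 s) = 470.4 J.
Photons incident: 470.4 / 6.020e-19 = 7.814e20, i.e. 7.814e20/6.022e23 = 0.001298 mol.
Fraction absorbed: 1 − 34.7/100 = 0.6530.
Photons absorbed: 0.6530 × 0.001298 = 8.476e-4 mol.
Product: Φ × n_abs = 0.21 × 8.476e-4 = 1.780e-4 mol.

1.8e-4 mol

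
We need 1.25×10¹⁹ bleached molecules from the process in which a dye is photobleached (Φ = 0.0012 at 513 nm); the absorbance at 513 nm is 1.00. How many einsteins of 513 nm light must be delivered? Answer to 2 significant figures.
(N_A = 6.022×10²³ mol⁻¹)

Product: 1.25×10¹⁹ / 6.022×10²³ = 2.076×10⁻⁵ mol.
Photons that must be absorbed: 2.076×10⁻⁵ / 0.0012 = 0.01730 mol.
Fraction absorbed: 1 − 10^(−1.00) = 0.9000.
Incident photons needed: 0.01730 / 0.9000 = 0.01922 mol.

0.019 einstein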